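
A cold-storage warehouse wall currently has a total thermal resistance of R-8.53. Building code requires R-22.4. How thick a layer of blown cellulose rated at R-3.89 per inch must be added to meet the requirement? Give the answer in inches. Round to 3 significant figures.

ΔR = 22.4 − 8.53 = 13.87 ft²·°F·h/BTU
L = ΔR / (R/in) = 13.87/3.89 = 3.566 in

3.57 in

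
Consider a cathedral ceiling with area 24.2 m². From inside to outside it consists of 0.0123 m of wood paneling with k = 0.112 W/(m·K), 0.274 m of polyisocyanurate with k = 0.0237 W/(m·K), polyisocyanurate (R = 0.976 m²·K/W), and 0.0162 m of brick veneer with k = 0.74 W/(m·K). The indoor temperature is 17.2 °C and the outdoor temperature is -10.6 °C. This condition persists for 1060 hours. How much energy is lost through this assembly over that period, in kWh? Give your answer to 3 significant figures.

56.3 kWh

0.0123/0.112 = 0.1098
0.274/0.0237 = 11.56
0.0162/0.74 = 0.02189
R_total = 0.1098 + 11.56 + 0.976 + 0.02189 = 12.67 m²·K/W
Q = 24.2 × (17.2 − (-10.6)) / 12.67 = 53.1 W
E = 53.1 W × 1060 h / 1000 = 56.29 kWh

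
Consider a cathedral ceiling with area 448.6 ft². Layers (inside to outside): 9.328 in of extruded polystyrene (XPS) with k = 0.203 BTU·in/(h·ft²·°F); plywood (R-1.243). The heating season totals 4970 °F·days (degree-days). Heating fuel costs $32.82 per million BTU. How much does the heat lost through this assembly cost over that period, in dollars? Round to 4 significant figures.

9.328/0.203 = 45.951
R_total = 45.951 + 1.243 = 47.194 ft²·°F·h/BTU
E = A × HDD × 24 / R = 448.6 × 4970 × 24 / 47.194 = 1133800 BTU
Cost = 1133800/10⁶ × 32.82 = $37.212

37.21 dollars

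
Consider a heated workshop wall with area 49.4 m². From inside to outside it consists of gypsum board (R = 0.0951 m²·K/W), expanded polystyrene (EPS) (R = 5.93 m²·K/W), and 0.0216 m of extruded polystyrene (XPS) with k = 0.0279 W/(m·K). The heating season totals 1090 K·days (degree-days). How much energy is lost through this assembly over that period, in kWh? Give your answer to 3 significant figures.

190 kWh

0.0216/0.0279 = 0.7742
R_total = 0.0951 + 5.93 + 0.7742 = 6.799 m²·K/W
E = A × HDD × 24 / R / 1000 = 49.4 × 1090 × 24 / 6.799 / 1000 = 190.1 kWh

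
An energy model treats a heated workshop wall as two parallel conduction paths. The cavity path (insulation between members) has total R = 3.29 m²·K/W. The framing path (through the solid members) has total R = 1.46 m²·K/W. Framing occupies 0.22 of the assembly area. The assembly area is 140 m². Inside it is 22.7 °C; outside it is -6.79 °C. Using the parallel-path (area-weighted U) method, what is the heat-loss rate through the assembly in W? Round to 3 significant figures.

1600 W

U_eff = 0.78/3.29 + 0.22/1.46 = 0.2371 + 0.1507 = 0.3878
R_eff = 1/U_eff = 2.579 m²·K/W
Q = 140 × (22.7 − (-6.79)) / 2.579 = 1601 W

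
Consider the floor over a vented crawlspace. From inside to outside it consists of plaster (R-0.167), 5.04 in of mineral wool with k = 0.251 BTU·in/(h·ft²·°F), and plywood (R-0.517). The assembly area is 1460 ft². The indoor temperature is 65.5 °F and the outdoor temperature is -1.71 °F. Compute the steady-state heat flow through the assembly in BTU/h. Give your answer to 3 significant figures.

4730 BTU/h

5.04/0.251 = 20.08
R_total = 0.167 + 20.08 + 0.517 = 20.76 ft²·°F·h/BTU
Q = A·ΔT/R = 1460 × (65.5 − (-1.71)) / 20.76 = 4726 BTU/h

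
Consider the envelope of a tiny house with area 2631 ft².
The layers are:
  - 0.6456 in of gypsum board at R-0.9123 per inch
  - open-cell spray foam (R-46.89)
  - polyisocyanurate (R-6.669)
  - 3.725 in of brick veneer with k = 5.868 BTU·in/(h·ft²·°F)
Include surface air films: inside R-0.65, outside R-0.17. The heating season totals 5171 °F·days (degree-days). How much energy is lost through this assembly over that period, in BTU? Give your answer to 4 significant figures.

0.6456 × 0.9123 = 0.58898
3.725/5.868 = 0.6348
R_total = 0.65 + 0.58898 + 46.89 + 6.669 + 0.6348 + 0.17 = 55.603 ft²·°F·h/BTU
E = A × HDD × 24 / R = 2631 × 5171 × 24 / 55.603 = 5872300 BTU

5872000 BTU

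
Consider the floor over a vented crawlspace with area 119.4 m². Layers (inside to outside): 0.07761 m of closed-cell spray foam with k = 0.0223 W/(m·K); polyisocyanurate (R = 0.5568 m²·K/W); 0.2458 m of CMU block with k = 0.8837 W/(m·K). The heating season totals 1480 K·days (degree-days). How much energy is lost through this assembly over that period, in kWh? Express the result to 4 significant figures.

982.8 kWh

0.07761/0.0223 = 3.4803
0.2458/0.8837 = 0.27815
R_total = 3.4803 + 0.5568 + 0.27815 = 4.3152 m²·K/W
E = A × HDD × 24 / R / 1000 = 119.4 × 1480 × 24 / 4.3152 / 1000 = 982.82 kWh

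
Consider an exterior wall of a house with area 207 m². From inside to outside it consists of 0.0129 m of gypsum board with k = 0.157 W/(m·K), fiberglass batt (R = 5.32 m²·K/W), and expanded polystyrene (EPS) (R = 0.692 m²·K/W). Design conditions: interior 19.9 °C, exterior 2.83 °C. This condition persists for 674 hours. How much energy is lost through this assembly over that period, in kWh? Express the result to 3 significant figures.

391 kWh

0.0129/0.157 = 0.08217
R_total = 0.08217 + 5.32 + 0.692 = 6.094 m²·K/W
Q = 207 × (19.9 − 2.83) / 6.094 = 579.8 W
E = 579.8 W × 674 h / 1000 = 390.8 kWh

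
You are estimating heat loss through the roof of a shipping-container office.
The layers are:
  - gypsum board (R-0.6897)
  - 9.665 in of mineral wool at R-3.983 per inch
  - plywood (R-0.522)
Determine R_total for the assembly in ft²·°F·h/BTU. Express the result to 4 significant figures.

39.71 ft²·°F·h/BTU

9.665 × 3.983 = 38.496
R_total = 0.6897 + 38.496 + 0.522 = 39.707 ft²·°F·h/BTU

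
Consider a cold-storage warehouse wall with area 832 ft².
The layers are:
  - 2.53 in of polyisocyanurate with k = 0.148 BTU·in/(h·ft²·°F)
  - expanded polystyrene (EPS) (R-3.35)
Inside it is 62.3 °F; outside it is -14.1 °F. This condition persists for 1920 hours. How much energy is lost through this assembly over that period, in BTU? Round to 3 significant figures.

2.53/0.148 = 17.09
R_total = 17.09 + 3.35 = 20.44 ft²·°F·h/BTU
Q = 832 × (62.3 − (-14.1)) / 20.44 = 3109 BTU/h
E = 3109 × 1920 = 5970000 BTU

5970000 BTU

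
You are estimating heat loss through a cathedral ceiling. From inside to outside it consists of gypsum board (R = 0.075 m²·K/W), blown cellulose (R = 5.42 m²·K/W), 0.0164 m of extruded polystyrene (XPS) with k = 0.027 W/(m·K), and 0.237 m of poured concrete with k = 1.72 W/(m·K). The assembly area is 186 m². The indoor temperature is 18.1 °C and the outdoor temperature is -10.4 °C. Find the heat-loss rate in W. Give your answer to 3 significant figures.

849 W

0.0164/0.027 = 0.6074
0.237/1.72 = 0.1378
R_total = 0.075 + 5.42 + 0.6074 + 0.1378 = 6.24 m²·K/W
Q = A·ΔT/R = 186 × (18.1 − (-10.4)) / 6.24 = 849.5 W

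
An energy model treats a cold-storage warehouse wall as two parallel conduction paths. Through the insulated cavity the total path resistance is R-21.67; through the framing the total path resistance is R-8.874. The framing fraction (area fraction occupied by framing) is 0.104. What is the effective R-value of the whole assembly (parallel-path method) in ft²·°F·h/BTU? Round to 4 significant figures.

U_eff = 0.896/21.67 + 0.104/8.874 = 0.041347 + 0.01172 = 0.053067
R_eff = 1/U_eff = 18.844 ft²·°F·h/BTU

18.84 ft²·°F·h/BTU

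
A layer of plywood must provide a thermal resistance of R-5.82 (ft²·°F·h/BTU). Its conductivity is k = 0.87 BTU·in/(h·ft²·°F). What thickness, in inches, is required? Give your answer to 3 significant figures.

L = R × k = 5.82 × 0.87 = 5.063 in

5.06 in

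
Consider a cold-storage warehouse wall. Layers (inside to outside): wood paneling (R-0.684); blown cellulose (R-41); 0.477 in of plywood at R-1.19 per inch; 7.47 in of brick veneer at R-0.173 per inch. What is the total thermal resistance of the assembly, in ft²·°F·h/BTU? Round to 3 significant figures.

43.5 ft²·°F·h/BTU

0.477 × 1.19 = 0.5676
7.47 × 0.173 = 1.292
R_total = 0.684 + 41 + 0.5676 + 1.292 = 43.54 ft²·°F·h/BTU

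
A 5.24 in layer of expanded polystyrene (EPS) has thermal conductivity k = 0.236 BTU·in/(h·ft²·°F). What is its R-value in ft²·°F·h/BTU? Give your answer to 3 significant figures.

22.2 ft²·°F·h/BTU

R = L/k = 5.24/0.236 = 22.2 ft²·°F·h/BTU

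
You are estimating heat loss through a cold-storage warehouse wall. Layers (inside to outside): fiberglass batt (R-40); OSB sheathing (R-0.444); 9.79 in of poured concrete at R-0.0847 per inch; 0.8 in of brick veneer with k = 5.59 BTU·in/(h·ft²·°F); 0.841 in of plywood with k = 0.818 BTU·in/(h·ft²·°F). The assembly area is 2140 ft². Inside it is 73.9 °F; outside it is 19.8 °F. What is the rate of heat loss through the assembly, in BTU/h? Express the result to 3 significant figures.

9.79 × 0.0847 = 0.8292
0.8/5.59 = 0.1431
0.841/0.818 = 1.028
R_total = 40 + 0.444 + 0.8292 + 0.1431 + 1.028 = 42.44 ft²·°F·h/BTU
Q = A·ΔT/R = 2140 × (73.9 − 19.8) / 42.44 = 2728 BTU/h

2730 BTU/h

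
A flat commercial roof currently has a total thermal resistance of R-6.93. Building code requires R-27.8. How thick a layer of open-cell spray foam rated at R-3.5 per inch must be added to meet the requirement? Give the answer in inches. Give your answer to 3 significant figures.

ΔR = 27.8 − 6.93 = 20.87 ft²·°F·h/BTU
L = ΔR / (R/in) = 20.87/3.5 = 5.963 in

5.96 in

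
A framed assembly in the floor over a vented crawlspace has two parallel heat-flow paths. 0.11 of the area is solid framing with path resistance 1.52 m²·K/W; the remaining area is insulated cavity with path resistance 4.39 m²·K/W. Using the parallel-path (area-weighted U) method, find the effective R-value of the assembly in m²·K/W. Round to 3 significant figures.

3.64 m²·K/W

U_eff = 0.89/4.39 + 0.11/1.52 = 0.2027 + 0.07237 = 0.2751
R_eff = 1/U_eff = 3.635 m²·K/W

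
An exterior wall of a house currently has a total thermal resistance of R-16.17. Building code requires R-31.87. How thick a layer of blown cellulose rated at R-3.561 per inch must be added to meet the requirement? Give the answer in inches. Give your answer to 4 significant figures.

4.409 in

ΔR = 31.87 − 16.17 = 15.7 ft²·°F·h/BTU
L = ΔR / (R/in) = 15.7/3.561 = 4.4089 in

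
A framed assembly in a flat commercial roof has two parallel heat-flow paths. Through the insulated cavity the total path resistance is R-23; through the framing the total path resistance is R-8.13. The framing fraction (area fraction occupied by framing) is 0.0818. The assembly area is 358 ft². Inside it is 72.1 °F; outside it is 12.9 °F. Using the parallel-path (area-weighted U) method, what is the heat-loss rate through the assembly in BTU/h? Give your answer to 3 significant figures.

1060 BTU/h

U_eff = 0.9182/23 + 0.0818/8.13 = 0.03992 + 0.01006 = 0.04998
R_eff = 1/U_eff = 20.01 ft²·°F·h/BTU
Q = 358 × (72.1 − 12.9) / 20.01 = 1059 BTU/h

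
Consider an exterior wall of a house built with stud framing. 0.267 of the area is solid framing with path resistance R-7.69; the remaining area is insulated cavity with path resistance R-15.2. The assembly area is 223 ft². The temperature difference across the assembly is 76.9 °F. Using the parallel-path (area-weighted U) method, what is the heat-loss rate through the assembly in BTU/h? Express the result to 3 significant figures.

1420 BTU/h

U_eff = 0.733/15.2 + 0.267/7.69 = 0.04822 + 0.03472 = 0.08294
R_eff = 1/U_eff = 12.06 ft²·°F·h/BTU
Q = 223 × 76.9 / 12.06 = 1422 BTU/h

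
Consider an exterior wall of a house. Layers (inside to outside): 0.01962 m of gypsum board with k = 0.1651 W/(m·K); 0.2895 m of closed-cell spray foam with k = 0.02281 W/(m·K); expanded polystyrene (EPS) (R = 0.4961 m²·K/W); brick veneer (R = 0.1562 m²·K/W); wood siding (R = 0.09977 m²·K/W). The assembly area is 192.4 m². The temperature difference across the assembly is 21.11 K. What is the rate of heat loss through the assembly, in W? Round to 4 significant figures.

299.5 W

0.01962/0.1651 = 0.11884
0.2895/0.02281 = 12.692
R_total = 0.11884 + 12.692 + 0.4961 + 0.1562 + 0.09977 = 13.563 m²·K/W
Q = A·ΔT/R = 192.4 × 21.11 / 13.563 = 299.47 W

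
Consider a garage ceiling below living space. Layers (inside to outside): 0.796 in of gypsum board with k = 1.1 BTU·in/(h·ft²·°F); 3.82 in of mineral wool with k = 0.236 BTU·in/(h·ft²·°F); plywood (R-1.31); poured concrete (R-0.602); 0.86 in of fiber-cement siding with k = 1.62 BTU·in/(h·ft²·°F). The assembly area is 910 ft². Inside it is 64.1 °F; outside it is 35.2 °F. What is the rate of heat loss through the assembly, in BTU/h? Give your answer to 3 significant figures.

1360 BTU/h

0.796/1.1 = 0.7236
3.82/0.236 = 16.19
0.86/1.62 = 0.5309
R_total = 0.7236 + 16.19 + 1.31 + 0.602 + 0.5309 = 19.35 ft²·°F·h/BTU
Q = A·ΔT/R = 910 × (64.1 − 35.2) / 19.35 = 1359 BTU/h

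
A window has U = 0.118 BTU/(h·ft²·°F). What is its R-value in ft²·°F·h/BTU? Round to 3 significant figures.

R = 1/U = 1/0.118 = 8.475

8.47 ft²·°F·h/BTU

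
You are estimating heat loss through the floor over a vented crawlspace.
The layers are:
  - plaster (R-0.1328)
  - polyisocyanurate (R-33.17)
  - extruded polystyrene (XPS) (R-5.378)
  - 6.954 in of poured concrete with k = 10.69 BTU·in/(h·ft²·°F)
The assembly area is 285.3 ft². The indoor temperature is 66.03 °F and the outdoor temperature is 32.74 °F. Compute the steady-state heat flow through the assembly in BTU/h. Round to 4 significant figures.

6.954/10.69 = 0.65051
R_total = 0.1328 + 33.17 + 5.378 + 0.65051 = 39.331 ft²·°F·h/BTU
Q = A·ΔT/R = 285.3 × (66.03 − 32.74) / 39.331 = 241.48 BTU/h

241.5 BTU/h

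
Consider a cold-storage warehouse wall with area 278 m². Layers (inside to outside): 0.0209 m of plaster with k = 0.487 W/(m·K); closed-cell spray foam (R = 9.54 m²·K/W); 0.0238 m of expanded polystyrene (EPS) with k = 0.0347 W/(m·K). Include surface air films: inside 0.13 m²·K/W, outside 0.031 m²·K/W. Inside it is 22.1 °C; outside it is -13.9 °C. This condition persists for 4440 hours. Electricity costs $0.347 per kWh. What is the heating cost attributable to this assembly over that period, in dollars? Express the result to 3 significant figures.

0.0209/0.487 = 0.04292
0.0238/0.0347 = 0.6859
R_total = 0.13 + 0.04292 + 9.54 + 0.6859 + 0.031 = 10.43 m²·K/W
Q = 278 × (22.1 − (-13.9)) / 10.43 = 959.6 W
E = 959.6 W × 4440 h / 1000 = 4260 kWh
Cost = 4260 × 0.347 = $1478

1480 dollars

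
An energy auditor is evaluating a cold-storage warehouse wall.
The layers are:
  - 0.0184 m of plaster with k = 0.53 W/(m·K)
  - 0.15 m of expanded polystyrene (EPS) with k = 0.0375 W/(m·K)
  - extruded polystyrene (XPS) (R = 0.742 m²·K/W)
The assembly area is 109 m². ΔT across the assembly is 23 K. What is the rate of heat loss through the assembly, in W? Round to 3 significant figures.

0.0184/0.53 = 0.03472
0.15/0.0375 = 4
R_total = 0.03472 + 4 + 0.742 = 4.777 m²·K/W
Q = A·ΔT/R = 109 × 23 / 4.777 = 524.8 W

525 W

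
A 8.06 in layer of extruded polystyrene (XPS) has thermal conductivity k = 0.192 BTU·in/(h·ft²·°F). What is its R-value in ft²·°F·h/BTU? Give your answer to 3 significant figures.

42.0 ft²·°F·h/BTU

R = L/k = 8.06/0.192 = 41.98 ft²·°F·h/BTU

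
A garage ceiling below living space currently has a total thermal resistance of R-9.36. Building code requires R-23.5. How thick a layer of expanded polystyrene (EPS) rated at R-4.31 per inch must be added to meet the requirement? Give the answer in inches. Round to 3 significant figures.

3.28 in

ΔR = 23.5 − 9.36 = 14.14 ft²·°F·h/BTU
L = ΔR / (R/in) = 14.14/4.31 = 3.281 in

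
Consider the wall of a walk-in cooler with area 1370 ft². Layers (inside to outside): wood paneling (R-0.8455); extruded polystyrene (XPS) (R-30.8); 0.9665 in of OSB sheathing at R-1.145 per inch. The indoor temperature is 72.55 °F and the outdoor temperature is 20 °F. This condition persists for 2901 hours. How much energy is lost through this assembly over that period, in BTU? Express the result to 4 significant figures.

6377000 BTU

0.9665 × 1.145 = 1.1066
R_total = 0.8455 + 30.8 + 1.1066 = 32.752 ft²·°F·h/BTU
Q = 1370 × (72.55 − 20) / 32.752 = 2198.1 BTU/h
E = 2198.1 × 2901 = 6376800 BTU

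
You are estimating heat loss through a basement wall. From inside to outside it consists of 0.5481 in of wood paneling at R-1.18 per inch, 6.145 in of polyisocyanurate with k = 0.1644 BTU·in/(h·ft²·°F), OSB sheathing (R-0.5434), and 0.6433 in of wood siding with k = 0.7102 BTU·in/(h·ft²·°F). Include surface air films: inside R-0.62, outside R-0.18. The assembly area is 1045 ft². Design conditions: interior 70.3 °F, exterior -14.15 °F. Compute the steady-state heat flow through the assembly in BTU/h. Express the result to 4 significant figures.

0.5481 × 1.18 = 0.64676
6.145/0.1644 = 37.378
0.6433/0.7102 = 0.9058
R_total = 0.62 + 0.64676 + 37.378 + 0.5434 + 0.9058 + 0.18 = 40.274 ft²·°F·h/BTU
Q = A·ΔT/R = 1045 × (70.3 − (-14.15)) / 40.274 = 2191.2 BTU/h

2191 BTU/h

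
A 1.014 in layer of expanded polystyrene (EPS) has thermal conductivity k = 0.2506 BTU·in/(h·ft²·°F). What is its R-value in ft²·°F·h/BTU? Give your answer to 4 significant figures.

4.046 ft²·°F·h/BTU

R = L/k = 1.014/0.2506 = 4.0463 ft²·°F·h/BTU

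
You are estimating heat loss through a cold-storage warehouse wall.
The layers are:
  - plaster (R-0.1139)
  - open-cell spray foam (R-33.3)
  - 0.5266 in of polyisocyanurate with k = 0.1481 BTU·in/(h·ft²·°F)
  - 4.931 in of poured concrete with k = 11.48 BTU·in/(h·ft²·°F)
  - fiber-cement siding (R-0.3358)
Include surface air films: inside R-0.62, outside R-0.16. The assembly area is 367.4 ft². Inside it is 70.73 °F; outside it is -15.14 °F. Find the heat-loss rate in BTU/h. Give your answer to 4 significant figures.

0.5266/0.1481 = 3.5557
4.931/11.48 = 0.42953
R_total = 0.62 + 0.1139 + 33.3 + 3.5557 + 0.42953 + 0.3358 + 0.16 = 38.515 ft²·°F·h/BTU
Q = A·ΔT/R = 367.4 × (70.73 − (-15.14)) / 38.515 = 819.13 BTU/h

819.1 BTU/h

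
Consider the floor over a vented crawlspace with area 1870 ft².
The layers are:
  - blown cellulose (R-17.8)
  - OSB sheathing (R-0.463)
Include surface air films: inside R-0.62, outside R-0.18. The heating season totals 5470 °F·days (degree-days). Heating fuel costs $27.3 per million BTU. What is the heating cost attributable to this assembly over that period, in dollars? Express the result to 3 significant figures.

352 dollars

R_total = 0.62 + 17.8 + 0.463 + 0.18 = 19.06 ft²·°F·h/BTU
E = A × HDD × 24 / R = 1870 × 5470 × 24 / 19.06 = 12880000 BTU
Cost = 12880000/10⁶ × 27.3 = $351.6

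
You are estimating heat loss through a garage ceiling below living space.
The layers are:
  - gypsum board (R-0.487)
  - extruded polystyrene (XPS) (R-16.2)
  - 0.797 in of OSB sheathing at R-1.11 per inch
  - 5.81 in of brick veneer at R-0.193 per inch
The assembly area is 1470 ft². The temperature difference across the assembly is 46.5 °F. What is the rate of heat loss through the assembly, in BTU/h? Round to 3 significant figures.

0.797 × 1.11 = 0.8847
5.81 × 0.193 = 1.121
R_total = 0.487 + 16.2 + 0.8847 + 1.121 = 18.69 ft²·°F·h/BTU
Q = A·ΔT/R = 1470 × 46.5 / 18.69 = 3657 BTU/h

3660 BTU/h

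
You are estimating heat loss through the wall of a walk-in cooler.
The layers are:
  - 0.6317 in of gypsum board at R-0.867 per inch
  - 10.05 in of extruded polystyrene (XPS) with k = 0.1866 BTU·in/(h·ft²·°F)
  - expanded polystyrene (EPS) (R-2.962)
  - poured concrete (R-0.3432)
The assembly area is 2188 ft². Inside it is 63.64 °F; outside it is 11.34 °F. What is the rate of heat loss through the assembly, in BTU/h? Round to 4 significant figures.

0.6317 × 0.867 = 0.54768
10.05/0.1866 = 53.859
R_total = 0.54768 + 53.859 + 2.962 + 0.3432 = 57.711 ft²·°F·h/BTU
Q = A·ΔT/R = 2188 × (63.64 − 11.34) / 57.711 = 1982.8 BTU/h

1983 BTU/h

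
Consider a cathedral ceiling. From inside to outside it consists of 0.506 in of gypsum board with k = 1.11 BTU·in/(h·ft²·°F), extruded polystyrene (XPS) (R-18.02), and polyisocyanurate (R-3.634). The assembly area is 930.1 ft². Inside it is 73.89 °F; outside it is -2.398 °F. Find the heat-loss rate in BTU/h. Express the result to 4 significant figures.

3209 BTU/h

0.506/1.11 = 0.45586
R_total = 0.45586 + 18.02 + 3.634 = 22.11 ft²·°F·h/BTU
Q = A·ΔT/R = 930.1 × (73.89 − (-2.398)) / 22.11 = 3209.2 BTU/h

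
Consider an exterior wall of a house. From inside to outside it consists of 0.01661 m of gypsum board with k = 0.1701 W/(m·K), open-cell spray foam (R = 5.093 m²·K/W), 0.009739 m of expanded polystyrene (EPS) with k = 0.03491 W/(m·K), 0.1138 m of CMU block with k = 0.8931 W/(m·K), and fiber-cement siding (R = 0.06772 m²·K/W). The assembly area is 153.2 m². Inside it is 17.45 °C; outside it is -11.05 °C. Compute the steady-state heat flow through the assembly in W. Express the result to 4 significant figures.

770.8 W

0.01661/0.1701 = 0.097648
0.009739/0.03491 = 0.27897
0.1138/0.8931 = 0.12742
R_total = 0.097648 + 5.093 + 0.27897 + 0.12742 + 0.06772 = 5.6648 m²·K/W
Q = A·ΔT/R = 153.2 × (17.45 − (-11.05)) / 5.6648 = 770.76 W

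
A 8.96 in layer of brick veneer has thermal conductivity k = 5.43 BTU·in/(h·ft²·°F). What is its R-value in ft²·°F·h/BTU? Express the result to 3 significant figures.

1.65 ft²·°F·h/BTU

R = L/k = 8.96/5.43 = 1.65 ft²·°F·h/BTU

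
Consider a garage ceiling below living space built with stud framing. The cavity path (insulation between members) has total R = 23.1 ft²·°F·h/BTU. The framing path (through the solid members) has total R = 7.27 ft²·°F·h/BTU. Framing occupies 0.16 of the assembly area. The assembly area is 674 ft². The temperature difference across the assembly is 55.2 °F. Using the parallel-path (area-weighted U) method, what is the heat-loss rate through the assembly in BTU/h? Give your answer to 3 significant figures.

2170 BTU/h

U_eff = 0.84/23.1 + 0.16/7.27 = 0.03636 + 0.02201 = 0.05837
R_eff = 1/U_eff = 17.13 ft²·°F·h/BTU
Q = 674 × 55.2 / 17.13 = 2172 BTU/h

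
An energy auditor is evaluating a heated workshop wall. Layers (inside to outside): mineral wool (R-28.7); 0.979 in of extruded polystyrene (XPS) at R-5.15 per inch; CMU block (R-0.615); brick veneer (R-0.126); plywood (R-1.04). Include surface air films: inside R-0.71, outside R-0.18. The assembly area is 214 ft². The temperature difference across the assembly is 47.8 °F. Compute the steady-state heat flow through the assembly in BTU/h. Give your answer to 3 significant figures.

0.979 × 5.15 = 5.042
R_total = 0.71 + 28.7 + 5.042 + 0.615 + 0.126 + 1.04 + 0.18 = 36.41 ft²·°F·h/BTU
Q = A·ΔT/R = 214 × 47.8 / 36.41 = 280.9 BTU/h

281 BTU/h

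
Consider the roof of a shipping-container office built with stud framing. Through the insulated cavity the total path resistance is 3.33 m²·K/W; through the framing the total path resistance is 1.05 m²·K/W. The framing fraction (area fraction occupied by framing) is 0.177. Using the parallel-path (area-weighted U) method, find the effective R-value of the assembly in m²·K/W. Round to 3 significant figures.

U_eff = 0.823/3.33 + 0.177/1.05 = 0.2471 + 0.1686 = 0.4157
R_eff = 1/U_eff = 2.405 m²·K/W

2.41 m²·K/W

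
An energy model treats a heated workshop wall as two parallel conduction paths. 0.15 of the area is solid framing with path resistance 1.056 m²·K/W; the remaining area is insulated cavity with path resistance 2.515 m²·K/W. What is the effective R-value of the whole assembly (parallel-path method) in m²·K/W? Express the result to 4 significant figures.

2.083 m²·K/W

U_eff = 0.85/2.515 + 0.15/1.056 = 0.33797 + 0.14205 = 0.48002
R_eff = 1/U_eff = 2.0833 m²·K/W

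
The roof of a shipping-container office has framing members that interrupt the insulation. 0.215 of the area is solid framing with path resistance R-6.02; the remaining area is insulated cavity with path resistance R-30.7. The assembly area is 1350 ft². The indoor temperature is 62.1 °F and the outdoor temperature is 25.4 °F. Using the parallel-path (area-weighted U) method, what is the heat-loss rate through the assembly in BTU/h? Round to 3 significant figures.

U_eff = 0.785/30.7 + 0.215/6.02 = 0.02557 + 0.03571 = 0.06128
R_eff = 1/U_eff = 16.32 ft²·°F·h/BTU
Q = 1350 × (62.1 − 25.4) / 16.32 = 3036 BTU/h

3040 BTU/h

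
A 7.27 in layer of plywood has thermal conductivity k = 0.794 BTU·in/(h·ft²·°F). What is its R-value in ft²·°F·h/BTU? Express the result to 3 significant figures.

R = L/k = 7.27/0.794 = 9.156 ft²·°F·h/BTU

9.16 ft²·°F·h/BTU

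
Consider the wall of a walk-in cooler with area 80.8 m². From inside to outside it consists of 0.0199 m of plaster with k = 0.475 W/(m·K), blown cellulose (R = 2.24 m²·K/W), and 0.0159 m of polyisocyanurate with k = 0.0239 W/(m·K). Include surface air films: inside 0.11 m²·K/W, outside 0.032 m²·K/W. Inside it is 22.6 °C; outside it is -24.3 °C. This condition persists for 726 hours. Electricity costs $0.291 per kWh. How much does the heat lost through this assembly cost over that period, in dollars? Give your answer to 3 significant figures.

259 dollars

0.0199/0.475 = 0.04189
0.0159/0.0239 = 0.6653
R_total = 0.11 + 0.04189 + 2.24 + 0.6653 + 0.032 = 3.089 m²·K/W
Q = 80.8 × (22.6 − (-24.3)) / 3.089 = 1227 W
E = 1227 W × 726 h / 1000 = 890.6 kWh
Cost = 890.6 × 0.291 = $259.2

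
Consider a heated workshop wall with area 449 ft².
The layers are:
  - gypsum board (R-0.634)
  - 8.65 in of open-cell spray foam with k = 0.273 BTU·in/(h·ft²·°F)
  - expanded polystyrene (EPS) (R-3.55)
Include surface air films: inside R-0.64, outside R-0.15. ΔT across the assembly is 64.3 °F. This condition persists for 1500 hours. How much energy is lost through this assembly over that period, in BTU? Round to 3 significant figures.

1180000 BTU

8.65/0.273 = 31.68
R_total = 0.64 + 0.634 + 31.68 + 3.55 + 0.15 = 36.66 ft²·°F·h/BTU
Q = 449 × 64.3 / 36.66 = 787.5 BTU/h
E = 787.5 × 1500 = 1181000 BTU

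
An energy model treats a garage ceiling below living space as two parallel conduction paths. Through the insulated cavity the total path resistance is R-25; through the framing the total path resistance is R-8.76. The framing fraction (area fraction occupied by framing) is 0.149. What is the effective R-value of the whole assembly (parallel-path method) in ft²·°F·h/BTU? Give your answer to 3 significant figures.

U_eff = 0.851/25 + 0.149/8.76 = 0.03404 + 0.01701 = 0.05105
R_eff = 1/U_eff = 19.59 ft²·°F·h/BTU

19.6 ft²·°F·h/BTU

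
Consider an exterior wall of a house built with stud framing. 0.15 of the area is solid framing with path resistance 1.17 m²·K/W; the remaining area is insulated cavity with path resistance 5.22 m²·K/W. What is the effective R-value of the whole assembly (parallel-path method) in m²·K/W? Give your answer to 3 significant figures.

3.44 m²·K/W

U_eff = 0.85/5.22 + 0.15/1.17 = 0.1628 + 0.1282 = 0.291
R_eff = 1/U_eff = 3.436 m²·K/W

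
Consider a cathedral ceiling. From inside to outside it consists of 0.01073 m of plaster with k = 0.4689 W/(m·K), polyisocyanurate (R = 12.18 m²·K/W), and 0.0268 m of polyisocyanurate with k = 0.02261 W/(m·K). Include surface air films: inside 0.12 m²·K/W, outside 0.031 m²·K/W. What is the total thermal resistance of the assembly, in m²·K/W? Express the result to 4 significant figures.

13.54 m²·K/W

0.01073/0.4689 = 0.022883
0.0268/0.02261 = 1.1853
R_total = 0.12 + 0.022883 + 12.18 + 1.1853 + 0.031 = 13.539 m²·K/W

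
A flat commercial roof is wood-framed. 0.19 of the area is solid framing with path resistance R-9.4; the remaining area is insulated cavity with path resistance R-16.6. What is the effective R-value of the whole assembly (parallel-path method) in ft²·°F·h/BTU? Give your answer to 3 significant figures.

U_eff = 0.81/16.6 + 0.19/9.4 = 0.0488 + 0.02021 = 0.06901
R_eff = 1/U_eff = 14.49 ft²·°F·h/BTU

14.5 ft²·°F·h/BTU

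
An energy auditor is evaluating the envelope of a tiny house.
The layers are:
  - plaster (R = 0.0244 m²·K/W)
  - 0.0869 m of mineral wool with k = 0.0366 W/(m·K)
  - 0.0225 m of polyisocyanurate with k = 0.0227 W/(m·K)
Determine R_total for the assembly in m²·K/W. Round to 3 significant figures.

3.39 m²·K/W

0.0869/0.0366 = 2.374
0.0225/0.0227 = 0.9912
R_total = 0.0244 + 2.374 + 0.9912 = 3.39 m²·K/W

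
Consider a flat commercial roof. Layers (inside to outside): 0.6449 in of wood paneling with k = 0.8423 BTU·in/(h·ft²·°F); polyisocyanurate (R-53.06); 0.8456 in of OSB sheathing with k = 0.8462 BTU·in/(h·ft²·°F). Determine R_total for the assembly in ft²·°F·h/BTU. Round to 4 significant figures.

0.6449/0.8423 = 0.76564
0.8456/0.8462 = 0.99929
R_total = 0.76564 + 53.06 + 0.99929 = 54.825 ft²·°F·h/BTU

54.82 ft²·°F·h/BTU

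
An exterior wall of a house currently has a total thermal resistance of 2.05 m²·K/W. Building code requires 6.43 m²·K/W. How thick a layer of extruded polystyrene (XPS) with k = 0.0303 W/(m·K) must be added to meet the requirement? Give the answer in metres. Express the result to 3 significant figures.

0.133 m

ΔR = 6.43 − 2.05 = 4.38 m²·K/W
L = ΔR × k = 4.38 × 0.0303 = 0.1327 m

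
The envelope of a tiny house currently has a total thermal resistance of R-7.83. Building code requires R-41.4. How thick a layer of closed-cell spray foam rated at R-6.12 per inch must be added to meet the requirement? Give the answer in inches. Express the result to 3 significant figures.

5.49 in

ΔR = 41.4 − 7.83 = 33.57 ft²·°F·h/BTU
L = ΔR / (R/in) = 33.57/6.12 = 5.485 in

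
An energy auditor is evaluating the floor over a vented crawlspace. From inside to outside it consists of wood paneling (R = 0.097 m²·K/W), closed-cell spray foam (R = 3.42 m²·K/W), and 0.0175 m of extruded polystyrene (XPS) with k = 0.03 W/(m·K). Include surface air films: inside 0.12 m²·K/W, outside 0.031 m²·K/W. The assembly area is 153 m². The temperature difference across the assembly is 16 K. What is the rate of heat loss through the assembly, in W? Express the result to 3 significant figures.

576 W

0.0175/0.03 = 0.5833
R_total = 0.12 + 0.097 + 3.42 + 0.5833 + 0.031 = 4.251 m²·K/W
Q = A·ΔT/R = 153 × 16 / 4.251 = 575.8 W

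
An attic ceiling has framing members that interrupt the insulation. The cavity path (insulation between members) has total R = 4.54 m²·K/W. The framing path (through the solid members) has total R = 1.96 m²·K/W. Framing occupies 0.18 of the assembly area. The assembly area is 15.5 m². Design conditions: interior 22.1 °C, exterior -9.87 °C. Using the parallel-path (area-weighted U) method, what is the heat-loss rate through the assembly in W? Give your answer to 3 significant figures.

U_eff = 0.82/4.54 + 0.18/1.96 = 0.1806 + 0.09184 = 0.2725
R_eff = 1/U_eff = 3.67 m²·K/W
Q = 15.5 × (22.1 − (-9.87)) / 3.67 = 135 W

135 W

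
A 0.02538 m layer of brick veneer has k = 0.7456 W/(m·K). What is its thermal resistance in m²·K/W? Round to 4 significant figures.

0.03404 m²·K/W

R = L/k = 0.02538/0.7456 = 0.03404 m²·K/W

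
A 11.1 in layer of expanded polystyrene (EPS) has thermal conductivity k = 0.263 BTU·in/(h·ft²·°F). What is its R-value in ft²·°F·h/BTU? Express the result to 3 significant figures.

R = L/k = 11.1/0.263 = 42.21 ft²·°F·h/BTU

42.2 ft²·°F·h/BTU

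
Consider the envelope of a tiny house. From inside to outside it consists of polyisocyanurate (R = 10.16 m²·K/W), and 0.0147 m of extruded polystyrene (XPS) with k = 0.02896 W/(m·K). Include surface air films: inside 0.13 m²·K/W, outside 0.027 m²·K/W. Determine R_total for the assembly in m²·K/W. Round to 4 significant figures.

10.82 m²·K/W

0.0147/0.02896 = 0.5076
R_total = 0.13 + 10.16 + 0.5076 + 0.027 = 10.825 m²·K/W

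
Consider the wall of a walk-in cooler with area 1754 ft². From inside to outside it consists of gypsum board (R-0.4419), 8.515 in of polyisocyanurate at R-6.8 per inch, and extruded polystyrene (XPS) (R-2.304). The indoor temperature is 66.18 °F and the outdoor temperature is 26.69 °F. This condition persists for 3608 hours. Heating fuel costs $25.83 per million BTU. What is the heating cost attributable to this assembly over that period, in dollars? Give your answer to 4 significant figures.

8.515 × 6.8 = 57.902
R_total = 0.4419 + 57.902 + 2.304 = 60.648 ft²·°F·h/BTU
Q = 1754 × (66.18 − 26.69) / 60.648 = 1142.1 BTU/h
E = 1142.1 × 3608 = 4120700 BTU
Cost = 4120700/10⁶ × 25.83 = $106.44

106.4 dollars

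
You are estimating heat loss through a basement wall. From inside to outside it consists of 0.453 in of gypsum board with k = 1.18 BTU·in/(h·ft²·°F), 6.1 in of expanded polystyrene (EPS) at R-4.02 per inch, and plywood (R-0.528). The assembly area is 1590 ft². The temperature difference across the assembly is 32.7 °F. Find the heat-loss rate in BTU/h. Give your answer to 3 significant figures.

0.453/1.18 = 0.3839
6.1 × 4.02 = 24.52
R_total = 0.3839 + 24.52 + 0.528 = 25.43 ft²·°F·h/BTU
Q = A·ΔT/R = 1590 × 32.7 / 25.43 = 2044 BTU/h

2040 BTU/h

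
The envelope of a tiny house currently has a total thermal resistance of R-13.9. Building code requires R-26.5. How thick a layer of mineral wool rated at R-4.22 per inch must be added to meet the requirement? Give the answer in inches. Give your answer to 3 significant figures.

ΔR = 26.5 − 13.9 = 12.6 ft²·°F·h/BTU
L = ΔR / (R/in) = 12.6/4.22 = 2.986 in

2.99 in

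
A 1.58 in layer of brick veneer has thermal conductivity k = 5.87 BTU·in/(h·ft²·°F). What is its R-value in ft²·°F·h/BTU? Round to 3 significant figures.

0.269 ft²·°F·h/BTU

R = L/k = 1.58/5.87 = 0.2692 ft²·°F·h/BTU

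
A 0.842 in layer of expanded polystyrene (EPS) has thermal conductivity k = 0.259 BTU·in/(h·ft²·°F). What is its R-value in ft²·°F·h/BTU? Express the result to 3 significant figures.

R = L/k = 0.842/0.259 = 3.251 ft²·°F·h/BTU

3.25 ft²·°F·h/BTU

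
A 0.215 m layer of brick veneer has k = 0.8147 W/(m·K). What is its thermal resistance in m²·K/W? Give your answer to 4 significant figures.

R = L/k = 0.215/0.8147 = 0.2639 m²·K/W

0.2639 m²·K/W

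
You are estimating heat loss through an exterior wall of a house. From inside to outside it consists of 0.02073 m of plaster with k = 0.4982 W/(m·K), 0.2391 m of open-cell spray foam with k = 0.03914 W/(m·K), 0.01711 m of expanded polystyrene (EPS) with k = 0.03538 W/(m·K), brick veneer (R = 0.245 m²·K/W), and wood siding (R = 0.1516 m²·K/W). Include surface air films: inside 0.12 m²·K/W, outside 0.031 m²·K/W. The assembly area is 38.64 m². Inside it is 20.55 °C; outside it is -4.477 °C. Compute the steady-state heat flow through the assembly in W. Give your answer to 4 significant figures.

134.7 W

0.02073/0.4982 = 0.04161
0.2391/0.03914 = 6.1088
0.01711/0.03538 = 0.48361
R_total = 0.12 + 0.04161 + 6.1088 + 0.48361 + 0.245 + 0.1516 + 0.031 = 7.1817 m²·K/W
Q = A·ΔT/R = 38.64 × (20.55 − (-4.477)) / 7.1817 = 134.65 W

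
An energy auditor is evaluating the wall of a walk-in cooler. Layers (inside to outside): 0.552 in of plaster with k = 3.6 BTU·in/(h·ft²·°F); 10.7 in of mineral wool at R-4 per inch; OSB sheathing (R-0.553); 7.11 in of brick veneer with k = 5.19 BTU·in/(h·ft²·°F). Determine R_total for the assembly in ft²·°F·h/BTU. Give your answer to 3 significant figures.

0.552/3.6 = 0.1533
10.7 × 4 = 42.8
7.11/5.19 = 1.37
R_total = 0.1533 + 42.8 + 0.553 + 1.37 = 44.88 ft²·°F·h/BTU

44.9 ft²·°F·h/BTU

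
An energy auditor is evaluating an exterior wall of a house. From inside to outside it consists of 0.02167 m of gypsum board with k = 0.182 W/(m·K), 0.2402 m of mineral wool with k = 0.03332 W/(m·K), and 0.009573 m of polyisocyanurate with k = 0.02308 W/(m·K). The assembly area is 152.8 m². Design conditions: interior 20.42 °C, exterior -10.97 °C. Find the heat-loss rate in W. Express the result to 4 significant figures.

619.5 W

0.02167/0.182 = 0.11907
0.2402/0.03332 = 7.2089
0.009573/0.02308 = 0.41477
R_total = 0.11907 + 7.2089 + 0.41477 = 7.7427 m²·K/W
Q = A·ΔT/R = 152.8 × (20.42 − (-10.97)) / 7.7427 = 619.47 W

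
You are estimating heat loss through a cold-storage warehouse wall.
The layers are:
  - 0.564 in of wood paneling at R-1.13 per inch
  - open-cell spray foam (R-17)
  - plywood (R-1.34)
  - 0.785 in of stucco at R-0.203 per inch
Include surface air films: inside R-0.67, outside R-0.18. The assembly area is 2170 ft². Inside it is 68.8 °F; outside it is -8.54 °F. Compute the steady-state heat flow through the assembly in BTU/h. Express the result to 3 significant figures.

0.564 × 1.13 = 0.6373
0.785 × 0.203 = 0.1594
R_total = 0.67 + 0.6373 + 17 + 1.34 + 0.1594 + 0.18 = 19.99 ft²·°F·h/BTU
Q = A·ΔT/R = 2170 × (68.8 − (-8.54)) / 19.99 = 8397 BTU/h

8400 BTU/h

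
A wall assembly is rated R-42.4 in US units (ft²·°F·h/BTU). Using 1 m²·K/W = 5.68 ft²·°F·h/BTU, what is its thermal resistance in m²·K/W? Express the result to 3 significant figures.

7.46 m²·K/W

R_SI = 42.4/5.68 = 7.465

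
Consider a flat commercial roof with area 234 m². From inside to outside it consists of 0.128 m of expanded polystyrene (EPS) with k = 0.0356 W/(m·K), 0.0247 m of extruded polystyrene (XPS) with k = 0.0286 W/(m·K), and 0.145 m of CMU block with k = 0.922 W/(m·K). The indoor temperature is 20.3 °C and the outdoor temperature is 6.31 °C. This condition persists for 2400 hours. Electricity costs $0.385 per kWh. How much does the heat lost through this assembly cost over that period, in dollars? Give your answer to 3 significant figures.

0.128/0.0356 = 3.596
0.0247/0.0286 = 0.8636
0.145/0.922 = 0.1573
R_total = 3.596 + 0.8636 + 0.1573 = 4.616 m²·K/W
Q = 234 × (20.3 − 6.31) / 4.616 = 709.1 W
E = 709.1 W × 2400 h / 1000 = 1702 kWh
Cost = 1702 × 0.385 = $655.2

655 dollars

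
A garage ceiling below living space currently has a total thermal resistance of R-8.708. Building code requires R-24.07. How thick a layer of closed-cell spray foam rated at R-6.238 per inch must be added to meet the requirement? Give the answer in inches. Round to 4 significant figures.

2.463 in

ΔR = 24.07 − 8.708 = 15.362 ft²·°F·h/BTU
L = ΔR / (R/in) = 15.362/6.238 = 2.4626 in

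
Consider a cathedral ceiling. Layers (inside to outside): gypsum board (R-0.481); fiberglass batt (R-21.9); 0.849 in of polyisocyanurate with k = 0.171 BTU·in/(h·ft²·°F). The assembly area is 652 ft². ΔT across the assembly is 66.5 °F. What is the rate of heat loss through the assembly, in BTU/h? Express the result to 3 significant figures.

0.849/0.171 = 4.965
R_total = 0.481 + 21.9 + 4.965 = 27.35 ft²·°F·h/BTU
Q = A·ΔT/R = 652 × 66.5 / 27.35 = 1586 BTU/h

1590 BTU/h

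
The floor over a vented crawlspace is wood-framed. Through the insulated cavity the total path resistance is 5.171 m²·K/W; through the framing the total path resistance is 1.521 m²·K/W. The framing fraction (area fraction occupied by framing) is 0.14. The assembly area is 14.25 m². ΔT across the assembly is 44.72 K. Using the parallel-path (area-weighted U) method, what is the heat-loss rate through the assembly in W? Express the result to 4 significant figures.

164.6 W

U_eff = 0.86/5.171 + 0.14/1.521 = 0.16631 + 0.092045 = 0.25836
R_eff = 1/U_eff = 3.8706 m²·K/W
Q = 14.25 × 44.72 / 3.8706 = 164.64 W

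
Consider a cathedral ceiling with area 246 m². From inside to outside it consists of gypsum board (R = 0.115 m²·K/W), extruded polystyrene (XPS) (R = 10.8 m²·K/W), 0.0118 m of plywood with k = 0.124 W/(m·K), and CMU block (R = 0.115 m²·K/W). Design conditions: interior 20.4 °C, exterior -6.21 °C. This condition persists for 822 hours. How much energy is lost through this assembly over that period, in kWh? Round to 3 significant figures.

0.0118/0.124 = 0.09516
R_total = 0.115 + 10.8 + 0.09516 + 0.115 = 11.13 m²·K/W
Q = 246 × (20.4 − (-6.21)) / 11.13 = 588.4 W
E = 588.4 W × 822 h / 1000 = 483.7 kWh

484 kWh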